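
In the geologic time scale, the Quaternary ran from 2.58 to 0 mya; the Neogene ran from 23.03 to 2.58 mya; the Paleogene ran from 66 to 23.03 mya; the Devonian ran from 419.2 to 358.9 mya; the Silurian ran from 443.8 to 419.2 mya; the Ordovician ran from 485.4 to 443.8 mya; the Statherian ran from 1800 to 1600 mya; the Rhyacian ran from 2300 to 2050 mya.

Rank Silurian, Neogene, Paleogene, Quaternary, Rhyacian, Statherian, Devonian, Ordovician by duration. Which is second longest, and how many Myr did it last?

Durations: Silurian 24.6; Neogene 20.45; Paleogene 42.97; Quaternary 2.58; Rhyacian 250; Statherian 200; Devonian 60.3; Ordovician 41.6 Myr.
Sorted longest-first: Rhyacian (250), Statherian (200), Devonian (60.3), Paleogene (42.97), Ordovician (41.6), Silurian (24.6), Neogene (20.45), Quaternary (2.58).
The second longest is Statherian at 200 Myr.

Statherian, 200 million years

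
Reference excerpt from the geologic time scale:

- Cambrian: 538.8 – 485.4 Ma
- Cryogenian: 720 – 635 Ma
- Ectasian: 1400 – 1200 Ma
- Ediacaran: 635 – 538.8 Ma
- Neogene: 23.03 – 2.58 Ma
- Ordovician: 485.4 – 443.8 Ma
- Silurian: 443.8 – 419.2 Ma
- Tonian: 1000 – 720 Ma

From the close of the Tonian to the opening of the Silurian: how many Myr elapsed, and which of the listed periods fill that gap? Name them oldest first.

276.2 million years; Cryogenian, Ediacaran, Cambrian, Ordovician

The Tonian closes at 720 Ma and the Silurian opens at 443.8 Ma, so the interval is 720 − 443.8 = 276.2 Myr.
A period fits inside if it starts at or after 720 Ma and ends at or before 443.8 Ma; oldest first that gives Cryogenian, Ediacaran, Cambrian, Ordovician.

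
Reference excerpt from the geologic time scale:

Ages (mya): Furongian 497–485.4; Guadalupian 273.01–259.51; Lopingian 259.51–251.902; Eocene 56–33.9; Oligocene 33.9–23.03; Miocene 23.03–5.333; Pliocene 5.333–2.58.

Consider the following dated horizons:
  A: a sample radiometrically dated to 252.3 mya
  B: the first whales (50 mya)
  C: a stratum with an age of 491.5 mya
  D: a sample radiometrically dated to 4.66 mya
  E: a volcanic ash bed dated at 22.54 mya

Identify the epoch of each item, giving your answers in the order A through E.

Match each age against the start–end ranges in the excerpt: A = 252.3 Ma → Lopingian (259.51–251.902); B = 50 Ma → Eocene (56–33.9); C = 491.5 Ma → Furongian (497–485.4); D = 4.66 Ma → Pliocene (5.333–2.58); E = 22.54 Ma → Miocene (23.03–5.333).

A — Lopingian; B — Eocene; C — Furongian; D — Pliocene; E — Miocene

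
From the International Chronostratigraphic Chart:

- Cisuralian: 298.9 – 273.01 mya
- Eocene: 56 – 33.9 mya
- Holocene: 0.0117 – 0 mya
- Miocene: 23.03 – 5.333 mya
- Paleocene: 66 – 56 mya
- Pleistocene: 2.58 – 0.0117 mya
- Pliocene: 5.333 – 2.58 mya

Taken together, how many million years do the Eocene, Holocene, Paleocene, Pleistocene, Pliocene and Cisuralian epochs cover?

Each duration: Eocene = 22.1; Holocene = 0.0117; Paleocene = 10; Pleistocene = 2.5683; Pliocene = 2.753; Cisuralian = 25.89.
Sum: 22.1 + 0.0117 + 10 + 2.5683 + 2.753 + 25.89 = 63.323 Myr.

63.323 million years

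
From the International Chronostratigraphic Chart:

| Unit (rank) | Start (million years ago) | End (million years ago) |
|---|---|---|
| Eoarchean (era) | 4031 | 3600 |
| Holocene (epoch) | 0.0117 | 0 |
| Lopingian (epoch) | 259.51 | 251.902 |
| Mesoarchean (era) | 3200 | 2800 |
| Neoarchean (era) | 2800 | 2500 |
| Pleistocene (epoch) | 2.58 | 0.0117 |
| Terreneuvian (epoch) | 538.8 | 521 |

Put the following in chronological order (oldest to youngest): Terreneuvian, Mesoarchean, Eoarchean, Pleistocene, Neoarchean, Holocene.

The oldest of these is Eoarchean (starts 4031 Ma) and the youngest is Holocene (ends 0 Ma).
In between, by decreasing start age: Mesoarchean (3200), Neoarchean (2800), Terreneuvian (538.8), Pleistocene (2.58).

Eoarchean, Mesoarchean, Neoarchean, Terreneuvian, Pleistocene, Holocene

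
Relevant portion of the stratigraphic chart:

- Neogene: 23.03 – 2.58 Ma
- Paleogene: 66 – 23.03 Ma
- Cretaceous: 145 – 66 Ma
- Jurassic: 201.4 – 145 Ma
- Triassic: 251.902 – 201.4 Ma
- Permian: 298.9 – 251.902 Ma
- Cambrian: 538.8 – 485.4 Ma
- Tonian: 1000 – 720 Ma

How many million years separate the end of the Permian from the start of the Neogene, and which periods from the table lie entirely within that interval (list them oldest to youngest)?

End of Permian = 251.902 Ma; start of Neogene = 23.03 Ma.
Gap = 251.902 − 23.03 = 228.872 Myr.
Periods wholly inside 251.902–23.03 Ma: Triassic (251.902–201.4), Jurassic (201.4–145), Cretaceous (145–66), Paleogene (66–23.03).

228.872 million years; Triassic, Jurassic, Cretaceous, Paleogene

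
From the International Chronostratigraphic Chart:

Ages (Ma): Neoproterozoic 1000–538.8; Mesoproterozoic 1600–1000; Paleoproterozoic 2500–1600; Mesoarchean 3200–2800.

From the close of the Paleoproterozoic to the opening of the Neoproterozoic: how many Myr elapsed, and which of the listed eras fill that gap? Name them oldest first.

The Paleoproterozoic closes at 1600 Ma and the Neoproterozoic opens at 1000 Ma, so the interval is 1600 − 1000 = 600 Myr.
An era fits inside if it starts at or after 1600 Ma and ends at or before 1000 Ma; oldest first that gives Mesoproterozoic.

600 million years; Mesoproterozoic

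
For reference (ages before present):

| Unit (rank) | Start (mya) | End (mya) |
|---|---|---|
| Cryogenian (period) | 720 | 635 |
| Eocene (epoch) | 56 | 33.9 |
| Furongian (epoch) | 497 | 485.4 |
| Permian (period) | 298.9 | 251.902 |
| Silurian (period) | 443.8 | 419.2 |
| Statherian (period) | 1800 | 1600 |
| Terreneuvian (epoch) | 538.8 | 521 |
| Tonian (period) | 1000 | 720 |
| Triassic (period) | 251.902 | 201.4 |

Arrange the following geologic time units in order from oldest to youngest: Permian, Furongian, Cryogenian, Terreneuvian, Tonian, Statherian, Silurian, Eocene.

Statherian, Tonian, Cryogenian, Terreneuvian, Furongian, Silurian, Permian, Eocene

Read off each span (Ma): Permian 298.9–251.902; Furongian 497–485.4; Cryogenian 720–635; Terreneuvian 538.8–521; Tonian 1000–720; Statherian 1800–1600; Silurian 443.8–419.2; Eocene 56–33.9.
Larger Ma is older, so oldest→youngest is Statherian, Tonian, Cryogenian, Terreneuvian, Furongian, Silurian, Permian, Eocene.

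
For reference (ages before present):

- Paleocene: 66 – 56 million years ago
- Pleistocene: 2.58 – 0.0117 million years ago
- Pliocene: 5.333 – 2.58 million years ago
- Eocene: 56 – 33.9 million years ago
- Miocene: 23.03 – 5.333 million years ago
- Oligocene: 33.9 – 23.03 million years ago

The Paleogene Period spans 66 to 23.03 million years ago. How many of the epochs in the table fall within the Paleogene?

3

Epochs inside 66–23.03 Ma: Paleocene, Eocene, Oligocene — 3 in total.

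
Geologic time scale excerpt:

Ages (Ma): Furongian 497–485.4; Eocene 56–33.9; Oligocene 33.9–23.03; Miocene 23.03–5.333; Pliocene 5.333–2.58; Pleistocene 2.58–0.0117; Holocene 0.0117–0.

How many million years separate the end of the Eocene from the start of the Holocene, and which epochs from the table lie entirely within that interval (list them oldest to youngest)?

33.8883 million years; Oligocene, Miocene, Pliocene, Pleistocene

The Eocene closes at 33.9 Ma and the Holocene opens at 0.0117 Ma, so the interval is 33.9 − 0.0117 = 33.8883 Myr.
An epoch fits inside if it starts at or after 33.9 Ma and ends at or before 0.0117 Ma; oldest first that gives Oligocene, Miocene, Pliocene, Pleistocene.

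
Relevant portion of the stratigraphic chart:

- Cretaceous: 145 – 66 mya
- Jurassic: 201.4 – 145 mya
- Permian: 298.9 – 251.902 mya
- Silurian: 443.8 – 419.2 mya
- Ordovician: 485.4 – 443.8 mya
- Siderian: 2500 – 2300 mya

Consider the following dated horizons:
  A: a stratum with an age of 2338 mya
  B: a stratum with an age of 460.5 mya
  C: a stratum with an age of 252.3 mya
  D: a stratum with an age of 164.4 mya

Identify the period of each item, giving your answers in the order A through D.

A: 2338 Ma lies in 2500–2300 Ma, so Siderian.
B: 460.5 Ma lies in 485.4–443.8 Ma, so Ordovician.
C: 252.3 Ma lies in 298.9–251.902 Ma, so Permian.
D: 164.4 Ma lies in 201.4–145 Ma, so Jurassic.

A — Siderian; B — Ordovician; C — Permian; D — Jurassic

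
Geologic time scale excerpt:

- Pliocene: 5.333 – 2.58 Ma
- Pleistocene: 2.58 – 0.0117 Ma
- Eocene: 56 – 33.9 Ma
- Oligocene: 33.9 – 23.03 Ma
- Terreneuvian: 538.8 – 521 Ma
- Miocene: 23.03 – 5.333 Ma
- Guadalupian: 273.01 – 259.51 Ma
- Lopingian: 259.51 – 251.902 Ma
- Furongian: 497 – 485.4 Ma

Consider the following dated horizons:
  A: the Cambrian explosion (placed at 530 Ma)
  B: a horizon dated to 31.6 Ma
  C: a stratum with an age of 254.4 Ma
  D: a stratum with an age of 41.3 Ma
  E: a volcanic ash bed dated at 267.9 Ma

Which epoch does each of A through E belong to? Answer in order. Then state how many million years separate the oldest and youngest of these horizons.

A — Terreneuvian; B — Oligocene; C — Lopingian; D — Eocene; E — Guadalupian; span 498.4 million years

A: 530 Ma lies in 538.8–521 Ma, so Terreneuvian.
B: 31.6 Ma lies in 33.9–23.03 Ma, so Oligocene.
C: 254.4 Ma lies in 259.51–251.902 Ma, so Lopingian.
D: 41.3 Ma lies in 56–33.9 Ma, so Eocene.
E: 267.9 Ma lies in 273.01–259.51 Ma, so Guadalupian.
Oldest = 530 Ma, youngest = 31.6 Ma → span 498.4 Myr.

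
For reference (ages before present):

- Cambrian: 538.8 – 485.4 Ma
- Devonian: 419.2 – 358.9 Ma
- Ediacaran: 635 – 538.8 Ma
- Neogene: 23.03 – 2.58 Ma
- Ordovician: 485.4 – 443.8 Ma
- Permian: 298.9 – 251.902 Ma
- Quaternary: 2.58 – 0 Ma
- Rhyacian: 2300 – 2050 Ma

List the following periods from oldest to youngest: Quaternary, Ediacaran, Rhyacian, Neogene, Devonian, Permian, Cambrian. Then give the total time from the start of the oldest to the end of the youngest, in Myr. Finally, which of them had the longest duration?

Rhyacian, Ediacaran, Cambrian, Devonian, Permian, Neogene, Quaternary; total span 2300 Myr; longest is Rhyacian

From the excerpt: Quaternary 2.58–0; Ediacaran 635–538.8; Rhyacian 2300–2050; Neogene 23.03–2.58; Devonian 419.2–358.9; Permian 298.9–251.902; Cambrian 538.8–485.4 (Ma).
Larger Ma is earlier, so the oldest is Rhyacian and the youngest is Quaternary; oldest to youngest: Rhyacian, Ediacaran, Cambrian, Devonian, Permian, Neogene, Quaternary.
Oldest start 2300 minus youngest end 0 gives 2300 Myr overall.
Individual lengths (start − end): Neogene 20.45; Devonian 60.3; Permian 46.998; Ediacaran 96.2; Quaternary 2.58; Cambrian 53.4; Rhyacian 250. The largest is Rhyacian at 250 Myr.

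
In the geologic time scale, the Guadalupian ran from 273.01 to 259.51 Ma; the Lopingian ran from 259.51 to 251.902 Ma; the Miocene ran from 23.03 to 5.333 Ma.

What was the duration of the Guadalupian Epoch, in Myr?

273.01 − 259.51 = 13.5 million years.

13.5 million years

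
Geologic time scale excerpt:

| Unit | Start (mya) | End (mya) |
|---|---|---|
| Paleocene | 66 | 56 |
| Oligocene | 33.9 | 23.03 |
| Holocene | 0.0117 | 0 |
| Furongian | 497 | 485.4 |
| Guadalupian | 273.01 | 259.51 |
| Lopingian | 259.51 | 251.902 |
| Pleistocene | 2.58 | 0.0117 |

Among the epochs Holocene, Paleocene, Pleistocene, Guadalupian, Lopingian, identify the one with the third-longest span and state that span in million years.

Durations: Holocene 0.0117; Paleocene 10; Pleistocene 2.5683; Guadalupian 13.5; Lopingian 7.608 Myr.
Sorted longest-first: Guadalupian (13.5), Paleocene (10), Lopingian (7.608), Pleistocene (2.5683), Holocene (0.0117).
The third longest is Lopingian at 7.608 Myr.

Lopingian, 7.608 million years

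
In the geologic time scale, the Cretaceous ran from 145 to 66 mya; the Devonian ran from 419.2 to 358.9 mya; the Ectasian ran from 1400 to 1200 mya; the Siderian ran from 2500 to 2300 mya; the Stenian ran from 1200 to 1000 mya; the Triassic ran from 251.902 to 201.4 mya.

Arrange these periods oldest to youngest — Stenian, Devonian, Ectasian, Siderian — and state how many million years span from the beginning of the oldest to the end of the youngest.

From the excerpt: Stenian 1200–1000; Devonian 419.2–358.9; Ectasian 1400–1200; Siderian 2500–2300 (Ma).
Larger Ma is earlier, so the oldest is Siderian and the youngest is Devonian; oldest to youngest: Siderian, Ectasian, Stenian, Devonian.
Oldest start 2500 minus youngest end 358.9 gives 2141.1 Myr overall.

Siderian → Ectasian → Stenian → Devonian; total span 2141.1 Myr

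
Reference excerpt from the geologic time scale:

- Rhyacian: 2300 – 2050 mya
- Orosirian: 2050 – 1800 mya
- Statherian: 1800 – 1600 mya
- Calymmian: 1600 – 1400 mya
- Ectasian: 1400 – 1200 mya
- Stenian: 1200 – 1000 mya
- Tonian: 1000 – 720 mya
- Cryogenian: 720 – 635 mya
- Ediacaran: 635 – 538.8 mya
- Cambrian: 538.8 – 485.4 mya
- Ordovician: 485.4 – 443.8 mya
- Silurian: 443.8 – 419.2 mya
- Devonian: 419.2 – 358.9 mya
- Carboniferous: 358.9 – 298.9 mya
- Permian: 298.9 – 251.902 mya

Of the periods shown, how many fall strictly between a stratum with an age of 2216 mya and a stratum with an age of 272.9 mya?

13

The older date is 2216 Ma and the younger is 272.9 Ma.
Periods with start < 2216 and end > 272.9 Ma: Orosirian (2050–1800), Statherian (1800–1600), Calymmian (1600–1400), Ectasian (1400–1200), Stenian (1200–1000), Tonian (1000–720), Cryogenian (720–635), Ediacaran (635–538.8), Cambrian (538.8–485.4), Ordovician (485.4–443.8), Silurian (443.8–419.2), Devonian (419.2–358.9), Carboniferous (358.9–298.9).
That is 13 complete periods.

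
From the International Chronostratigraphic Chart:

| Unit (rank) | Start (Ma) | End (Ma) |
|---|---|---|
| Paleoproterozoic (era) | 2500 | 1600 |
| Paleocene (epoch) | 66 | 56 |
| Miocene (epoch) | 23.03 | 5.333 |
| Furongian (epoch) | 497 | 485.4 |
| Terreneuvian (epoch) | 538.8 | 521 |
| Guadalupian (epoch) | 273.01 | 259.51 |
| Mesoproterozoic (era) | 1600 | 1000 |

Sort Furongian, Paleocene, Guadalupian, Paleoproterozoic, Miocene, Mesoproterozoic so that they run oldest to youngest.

Read off each span (Ma): Furongian 497–485.4; Paleocene 66–56; Guadalupian 273.01–259.51; Paleoproterozoic 2500–1600; Miocene 23.03–5.333; Mesoproterozoic 1600–1000.
Larger Ma is older, so oldest→youngest is Paleoproterozoic, Mesoproterozoic, Furongian, Guadalupian, Paleocene, Miocene.

Paleoproterozoic, Mesoproterozoic, Furongian, Guadalupian, Paleocene, Miocene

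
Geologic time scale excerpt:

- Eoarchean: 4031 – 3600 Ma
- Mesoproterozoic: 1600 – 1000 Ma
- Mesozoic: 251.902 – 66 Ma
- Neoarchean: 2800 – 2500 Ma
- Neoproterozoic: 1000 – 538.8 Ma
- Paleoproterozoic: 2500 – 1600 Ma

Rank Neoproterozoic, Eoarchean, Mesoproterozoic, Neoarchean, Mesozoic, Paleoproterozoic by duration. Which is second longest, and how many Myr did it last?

Start − end for each: Neoproterozoic 1000 − 538.8 = 461.2; Eoarchean 4031 − 3600 = 431; Mesoproterozoic 1600 − 1000 = 600; Neoarchean 2800 − 2500 = 300; Mesozoic 251.902 − 66 = 185.902; Paleoproterozoic 2500 − 1600 = 900.
Ranking these from longest: Paleoproterozoic > Mesoproterozoic > Neoproterozoic > Eoarchean > Neoarchean > Mesozoic.
Position 2 in that ranking is Mesoproterozoic, which lasted 600 Myr.

Mesoproterozoic, 600 million years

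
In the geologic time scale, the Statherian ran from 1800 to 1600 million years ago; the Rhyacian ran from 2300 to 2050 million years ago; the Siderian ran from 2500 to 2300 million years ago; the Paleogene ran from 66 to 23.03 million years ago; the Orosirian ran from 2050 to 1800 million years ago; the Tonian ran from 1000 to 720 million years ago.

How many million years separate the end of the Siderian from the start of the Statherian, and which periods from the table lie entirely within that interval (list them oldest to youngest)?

The Siderian closes at 2300 Ma and the Statherian opens at 1800 Ma, so the interval is 2300 − 1800 = 500 Myr.
A period fits inside if it starts at or after 2300 Ma and ends at or before 1800 Ma; oldest first that gives Rhyacian, Orosirian.

500 million years; Rhyacian, Orosirian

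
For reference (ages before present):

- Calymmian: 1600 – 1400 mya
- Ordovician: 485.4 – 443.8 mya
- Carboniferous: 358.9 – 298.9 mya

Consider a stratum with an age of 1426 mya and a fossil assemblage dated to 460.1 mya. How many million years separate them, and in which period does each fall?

965.9 million years apart; the first in the Calymmian, the second in the Ordovician

Elapsed time: 1426 − 460.1 = 965.9 Myr.
1426 Ma lies within 1600–1400 Ma: Calymmian.
460.1 Ma lies within 485.4–443.8 Ma: Ordovician.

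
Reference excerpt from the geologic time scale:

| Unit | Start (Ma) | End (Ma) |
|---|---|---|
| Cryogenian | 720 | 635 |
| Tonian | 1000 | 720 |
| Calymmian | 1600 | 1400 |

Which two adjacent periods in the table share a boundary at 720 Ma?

Tonian and Cryogenian

The Tonian ends at 720 Ma and the Cryogenian begins at 720 Ma, so they share that boundary.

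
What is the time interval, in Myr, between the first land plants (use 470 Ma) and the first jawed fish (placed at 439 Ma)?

31 million years

470 − 439 = 31 million years.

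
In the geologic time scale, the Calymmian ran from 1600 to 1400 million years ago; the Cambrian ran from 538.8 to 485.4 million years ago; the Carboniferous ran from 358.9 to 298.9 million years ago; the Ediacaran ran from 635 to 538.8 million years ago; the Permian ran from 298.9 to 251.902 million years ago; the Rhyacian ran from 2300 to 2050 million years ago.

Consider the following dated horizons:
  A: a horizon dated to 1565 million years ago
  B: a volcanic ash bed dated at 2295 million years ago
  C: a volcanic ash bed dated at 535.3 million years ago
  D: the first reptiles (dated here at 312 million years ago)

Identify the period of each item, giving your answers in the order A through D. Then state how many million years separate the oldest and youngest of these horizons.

Match each age against the start–end ranges in the excerpt: A = 1565 Ma → Calymmian (1600–1400); B = 2295 Ma → Rhyacian (2300–2050); C = 535.3 Ma → Cambrian (538.8–485.4); D = 312 Ma → Carboniferous (358.9–298.9).
The largest age is 2295 Ma and the smallest is 312 Ma; their difference is 1983 Myr.

A — Calymmian; B — Rhyacian; C — Cambrian; D — Carboniferous; span 1983 million years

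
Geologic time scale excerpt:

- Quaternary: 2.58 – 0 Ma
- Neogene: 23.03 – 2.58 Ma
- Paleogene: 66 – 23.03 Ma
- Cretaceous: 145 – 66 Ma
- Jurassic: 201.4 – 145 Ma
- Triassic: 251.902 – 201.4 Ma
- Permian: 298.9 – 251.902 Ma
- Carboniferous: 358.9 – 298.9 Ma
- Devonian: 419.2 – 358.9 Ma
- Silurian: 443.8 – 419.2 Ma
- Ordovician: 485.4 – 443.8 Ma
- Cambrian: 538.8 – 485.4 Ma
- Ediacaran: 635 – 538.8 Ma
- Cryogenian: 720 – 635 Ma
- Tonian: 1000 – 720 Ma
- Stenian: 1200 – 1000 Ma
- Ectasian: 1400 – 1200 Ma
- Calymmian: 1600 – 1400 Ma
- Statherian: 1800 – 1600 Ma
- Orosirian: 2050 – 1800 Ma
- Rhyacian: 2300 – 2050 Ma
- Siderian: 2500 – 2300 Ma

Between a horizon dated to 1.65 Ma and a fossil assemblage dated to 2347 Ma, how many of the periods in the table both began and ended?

20

The older date is 2347 Ma and the younger is 1.65 Ma.
Periods with start < 2347 and end > 1.65 Ma: Rhyacian (2300–2050), Orosirian (2050–1800), Statherian (1800–1600), Calymmian (1600–1400), Ectasian (1400–1200), Stenian (1200–1000), Tonian (1000–720), Cryogenian (720–635), Ediacaran (635–538.8), Cambrian (538.8–485.4), Ordovician (485.4–443.8), Silurian (443.8–419.2), Devonian (419.2–358.9), Carboniferous (358.9–298.9), Permian (298.9–251.902), Triassic (251.902–201.4), Jurassic (201.4–145), Cretaceous (145–66), Paleogene (66–23.03), Neogene (23.03–2.58).
That is 20 complete periods.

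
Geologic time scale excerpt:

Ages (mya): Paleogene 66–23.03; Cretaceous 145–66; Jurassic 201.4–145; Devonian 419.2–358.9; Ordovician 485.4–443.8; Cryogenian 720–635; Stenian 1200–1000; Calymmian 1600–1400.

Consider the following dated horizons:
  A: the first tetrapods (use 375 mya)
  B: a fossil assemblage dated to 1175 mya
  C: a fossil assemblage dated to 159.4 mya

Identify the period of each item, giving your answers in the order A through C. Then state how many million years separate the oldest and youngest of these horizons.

Match each age against the start–end ranges in the excerpt: A = 375 Ma → Devonian (419.2–358.9); B = 1175 Ma → Stenian (1200–1000); C = 159.4 Ma → Jurassic (201.4–145).
The largest age is 1175 Ma and the smallest is 159.4 Ma; their difference is 1015.6 Myr.

A — Devonian; B — Stenian; C — Jurassic; span 1015.6 million years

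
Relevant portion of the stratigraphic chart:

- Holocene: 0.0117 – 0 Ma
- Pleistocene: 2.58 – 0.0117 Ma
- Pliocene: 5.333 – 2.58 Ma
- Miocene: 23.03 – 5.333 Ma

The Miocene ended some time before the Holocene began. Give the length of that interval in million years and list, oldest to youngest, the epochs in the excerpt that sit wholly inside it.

5.3213 million years; Pliocene, Pleistocene

The Miocene closes at 5.333 Ma and the Holocene opens at 0.0117 Ma, so the interval is 5.333 − 0.0117 = 5.3213 Myr.
An epoch fits inside if it starts at or after 5.333 Ma and ends at or before 0.0117 Ma; oldest first that gives Pliocene, Pleistocene.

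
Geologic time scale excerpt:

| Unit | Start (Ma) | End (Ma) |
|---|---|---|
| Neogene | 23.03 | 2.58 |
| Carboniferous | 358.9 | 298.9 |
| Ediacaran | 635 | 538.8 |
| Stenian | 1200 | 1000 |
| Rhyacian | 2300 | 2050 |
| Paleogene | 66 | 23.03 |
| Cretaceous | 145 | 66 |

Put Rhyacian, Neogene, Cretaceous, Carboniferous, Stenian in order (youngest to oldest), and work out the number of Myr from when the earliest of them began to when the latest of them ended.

From the excerpt: Rhyacian 2300–2050; Neogene 23.03–2.58; Cretaceous 145–66; Carboniferous 358.9–298.9; Stenian 1200–1000 (Ma).
Larger Ma is earlier, so the oldest is Rhyacian and the youngest is Neogene; youngest to oldest: Neogene, Cretaceous, Carboniferous, Stenian, Rhyacian.
Oldest start 2300 minus youngest end 2.58 gives 2297.42 Myr overall.

Neogene, Cretaceous, Carboniferous, Stenian, Rhyacian; total span 2297.42 Myr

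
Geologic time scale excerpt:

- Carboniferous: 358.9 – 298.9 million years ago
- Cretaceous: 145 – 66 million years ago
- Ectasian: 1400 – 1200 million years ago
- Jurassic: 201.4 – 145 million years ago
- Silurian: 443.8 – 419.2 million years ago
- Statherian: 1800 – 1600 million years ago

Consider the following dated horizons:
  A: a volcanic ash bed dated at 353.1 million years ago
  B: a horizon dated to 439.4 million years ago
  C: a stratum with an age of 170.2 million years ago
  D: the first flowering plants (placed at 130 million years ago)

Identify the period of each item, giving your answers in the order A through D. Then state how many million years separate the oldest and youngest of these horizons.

Match each age against the start–end ranges in the excerpt: A = 353.1 Ma → Carboniferous (358.9–298.9); B = 439.4 Ma → Silurian (443.8–419.2); C = 170.2 Ma → Jurassic (201.4–145); D = 130 Ma → Cretaceous (145–66).
The largest age is 439.4 Ma and the smallest is 130 Ma; their difference is 309.4 Myr.

A — Carboniferous; B — Silurian; C — Jurassic; D — Cretaceous; span 309.4 million years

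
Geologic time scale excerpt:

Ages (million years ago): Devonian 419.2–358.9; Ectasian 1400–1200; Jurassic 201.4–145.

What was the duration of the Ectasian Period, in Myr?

1400 − 1200 = 200 million years.

200 million years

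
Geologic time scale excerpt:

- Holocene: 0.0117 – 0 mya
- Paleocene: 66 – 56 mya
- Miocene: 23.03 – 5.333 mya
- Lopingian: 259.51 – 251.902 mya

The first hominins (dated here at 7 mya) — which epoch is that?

Miocene

7 Ma lies between 23.03 and 5.333 Ma, so it falls in the Miocene.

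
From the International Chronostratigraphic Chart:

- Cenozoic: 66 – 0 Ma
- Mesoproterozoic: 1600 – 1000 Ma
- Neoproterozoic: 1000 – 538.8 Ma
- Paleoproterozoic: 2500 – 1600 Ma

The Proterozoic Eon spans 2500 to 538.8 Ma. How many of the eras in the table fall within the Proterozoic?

Eras inside 2500–538.8 Ma: Paleoproterozoic, Mesoproterozoic, Neoproterozoic — 3 in total.

3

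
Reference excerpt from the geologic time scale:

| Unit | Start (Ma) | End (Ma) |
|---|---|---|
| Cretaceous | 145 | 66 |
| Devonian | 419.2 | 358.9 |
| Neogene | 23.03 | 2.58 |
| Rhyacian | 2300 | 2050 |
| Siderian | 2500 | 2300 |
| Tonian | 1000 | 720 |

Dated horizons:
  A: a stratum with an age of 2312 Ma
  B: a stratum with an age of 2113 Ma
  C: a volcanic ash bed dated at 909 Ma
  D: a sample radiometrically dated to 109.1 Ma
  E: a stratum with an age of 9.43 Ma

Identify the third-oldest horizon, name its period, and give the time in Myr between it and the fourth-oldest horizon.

C, in the Tonian; 799.9 million years to D

Larger Ma means older, so oldest first: A 2312 > B 2113 > C 909 > D 109.1 > E 9.43.
Counting 3 along gives C (909 Ma); the excerpt puts that inside the Tonian, 1000–720 Ma.
Next in line is D (109.1 Ma), and 909 − 109.1 = 799.9 Myr.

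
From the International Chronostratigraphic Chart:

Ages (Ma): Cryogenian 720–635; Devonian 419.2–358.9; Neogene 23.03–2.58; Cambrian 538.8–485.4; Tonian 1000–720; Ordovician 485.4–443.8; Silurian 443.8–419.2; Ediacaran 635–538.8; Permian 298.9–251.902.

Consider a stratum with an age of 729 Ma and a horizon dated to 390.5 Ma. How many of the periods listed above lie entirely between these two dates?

5

The older date is 729 Ma and the younger is 390.5 Ma.
Periods with start < 729 and end > 390.5 Ma: Cryogenian (720–635), Ediacaran (635–538.8), Cambrian (538.8–485.4), Ordovician (485.4–443.8), Silurian (443.8–419.2).
That is 5 complete periods.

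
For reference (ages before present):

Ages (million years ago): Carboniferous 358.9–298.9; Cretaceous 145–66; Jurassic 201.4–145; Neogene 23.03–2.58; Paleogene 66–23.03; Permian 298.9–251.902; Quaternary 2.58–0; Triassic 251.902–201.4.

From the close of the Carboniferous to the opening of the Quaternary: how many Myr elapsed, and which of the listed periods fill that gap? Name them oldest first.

End of Carboniferous = 298.9 Ma; start of Quaternary = 2.58 Ma.
Gap = 298.9 − 2.58 = 296.32 Myr.
Periods wholly inside 298.9–2.58 Ma: Permian (298.9–251.902), Triassic (251.902–201.4), Jurassic (201.4–145), Cretaceous (145–66), Paleogene (66–23.03), Neogene (23.03–2.58).

296.32 million years; Permian, Triassic, Jurassic, Cretaceous, Paleogene, Neogene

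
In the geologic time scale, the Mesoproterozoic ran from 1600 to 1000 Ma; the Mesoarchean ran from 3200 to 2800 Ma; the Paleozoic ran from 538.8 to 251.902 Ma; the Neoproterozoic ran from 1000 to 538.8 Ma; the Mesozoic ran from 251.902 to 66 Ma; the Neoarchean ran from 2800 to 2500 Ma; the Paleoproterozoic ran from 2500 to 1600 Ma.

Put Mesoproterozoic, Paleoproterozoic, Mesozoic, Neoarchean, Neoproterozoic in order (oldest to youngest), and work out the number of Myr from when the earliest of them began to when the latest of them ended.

From the excerpt: Mesoproterozoic 1600–1000; Paleoproterozoic 2500–1600; Mesozoic 251.902–66; Neoarchean 2800–2500; Neoproterozoic 1000–538.8 (Ma).
Larger Ma is earlier, so the oldest is Neoarchean and the youngest is Mesozoic; oldest to youngest: Neoarchean, Paleoproterozoic, Mesoproterozoic, Neoproterozoic, Mesozoic.
Oldest start 2800 minus youngest end 66 gives 2734 Myr overall.

Neoarchean, Paleoproterozoic, Mesoproterozoic, Neoproterozoic, Mesozoic; total span 2734 Myr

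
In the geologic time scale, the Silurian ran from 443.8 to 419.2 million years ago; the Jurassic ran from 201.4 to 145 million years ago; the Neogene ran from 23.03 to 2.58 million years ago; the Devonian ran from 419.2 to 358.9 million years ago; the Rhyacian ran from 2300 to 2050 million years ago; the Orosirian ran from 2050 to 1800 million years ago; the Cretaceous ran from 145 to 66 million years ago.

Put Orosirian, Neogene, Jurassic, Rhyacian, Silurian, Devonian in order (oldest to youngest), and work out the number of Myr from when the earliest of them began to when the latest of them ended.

Start ages (Ma): Rhyacian 2300, Orosirian 2050, Silurian 443.8, Devonian 419.2, Jurassic 201.4, Neogene 23.03.
Ordered oldest to youngest: Rhyacian, Orosirian, Silurian, Devonian, Jurassic, Neogene.
Span = 2300 − 2.58 = 2297.42 Myr.

Rhyacian → Orosirian → Silurian → Devonian → Jurassic → Neogene; total span 2297.42 Myr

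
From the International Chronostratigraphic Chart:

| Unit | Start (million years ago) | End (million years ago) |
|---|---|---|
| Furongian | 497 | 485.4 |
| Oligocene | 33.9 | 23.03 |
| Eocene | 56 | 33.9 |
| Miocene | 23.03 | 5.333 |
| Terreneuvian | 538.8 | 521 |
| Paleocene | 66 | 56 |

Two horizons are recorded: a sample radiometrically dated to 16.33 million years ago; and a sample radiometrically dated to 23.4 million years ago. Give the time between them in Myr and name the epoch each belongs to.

7.07 million years apart; the first in the Miocene, the second in the Oligocene

Elapsed time: 23.4 − 16.33 = 7.07 Myr.
16.33 Ma lies within 23.03–5.333 Ma: Miocene.
23.4 Ma lies within 33.9–23.03 Ma: Oligocene.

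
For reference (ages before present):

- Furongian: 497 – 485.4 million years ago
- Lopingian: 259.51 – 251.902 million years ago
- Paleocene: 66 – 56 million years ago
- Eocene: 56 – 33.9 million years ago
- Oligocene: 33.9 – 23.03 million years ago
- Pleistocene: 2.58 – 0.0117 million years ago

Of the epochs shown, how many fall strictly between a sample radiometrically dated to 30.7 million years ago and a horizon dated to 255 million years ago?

2

The older date is 255 Ma and the younger is 30.7 Ma.
Epochs with start < 255 and end > 30.7 Ma: Paleocene (66–56), Eocene (56–33.9).
That is 2 complete epochs.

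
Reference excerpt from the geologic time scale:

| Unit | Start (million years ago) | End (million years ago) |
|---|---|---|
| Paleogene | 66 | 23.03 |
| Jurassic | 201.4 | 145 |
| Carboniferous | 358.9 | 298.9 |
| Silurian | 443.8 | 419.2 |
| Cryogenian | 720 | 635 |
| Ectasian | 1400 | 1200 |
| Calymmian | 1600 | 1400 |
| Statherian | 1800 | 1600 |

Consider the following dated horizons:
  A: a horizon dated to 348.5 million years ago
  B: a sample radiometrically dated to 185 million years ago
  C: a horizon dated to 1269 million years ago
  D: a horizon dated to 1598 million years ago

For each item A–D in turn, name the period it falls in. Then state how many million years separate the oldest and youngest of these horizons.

Match each age against the start–end ranges in the excerpt: A = 348.5 Ma → Carboniferous (358.9–298.9); B = 185 Ma → Jurassic (201.4–145); C = 1269 Ma → Ectasian (1400–1200); D = 1598 Ma → Calymmian (1600–1400).
The largest age is 1598 Ma and the smallest is 185 Ma; their difference is 1413 Myr.

A — Carboniferous; B — Jurassic; C — Ectasian; D — Calymmian; span 1413 million years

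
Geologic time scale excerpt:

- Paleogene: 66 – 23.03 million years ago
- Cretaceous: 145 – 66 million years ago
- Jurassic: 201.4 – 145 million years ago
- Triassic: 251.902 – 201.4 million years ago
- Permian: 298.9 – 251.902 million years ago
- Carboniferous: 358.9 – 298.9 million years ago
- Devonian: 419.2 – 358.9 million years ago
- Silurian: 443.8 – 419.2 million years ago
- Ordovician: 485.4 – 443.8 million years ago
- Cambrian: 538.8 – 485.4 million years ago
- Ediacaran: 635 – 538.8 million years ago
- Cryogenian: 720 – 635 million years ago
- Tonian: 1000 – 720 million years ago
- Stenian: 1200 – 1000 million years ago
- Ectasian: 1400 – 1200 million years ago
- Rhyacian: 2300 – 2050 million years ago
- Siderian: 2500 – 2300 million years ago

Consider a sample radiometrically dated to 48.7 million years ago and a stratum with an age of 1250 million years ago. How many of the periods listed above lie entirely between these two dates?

1250 Ma sits inside the Ectasian (1400–1200) and 48.7 Ma inside the Paleogene (66–23.03); neither of those is wholly between the two dates.
The listed periods lying completely between them are Stenian, Tonian, Cryogenian, Ediacaran, Cambrian, Ordovician, Silurian, Devonian, Carboniferous, Permian, Triassic, Jurassic, Cretaceous — 13 in all.

13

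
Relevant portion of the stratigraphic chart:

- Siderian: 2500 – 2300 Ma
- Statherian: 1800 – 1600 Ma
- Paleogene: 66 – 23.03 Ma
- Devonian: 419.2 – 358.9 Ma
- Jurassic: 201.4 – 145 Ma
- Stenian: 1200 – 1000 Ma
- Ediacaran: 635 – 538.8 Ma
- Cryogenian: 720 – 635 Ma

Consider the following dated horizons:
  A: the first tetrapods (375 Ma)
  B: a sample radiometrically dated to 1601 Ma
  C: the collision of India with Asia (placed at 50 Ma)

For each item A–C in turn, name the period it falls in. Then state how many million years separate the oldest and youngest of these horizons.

A: 375 Ma lies in 419.2–358.9 Ma, so Devonian.
B: 1601 Ma lies in 1800–1600 Ma, so Statherian.
C: 50 Ma lies in 66–23.03 Ma, so Paleogene.
Oldest = 1601 Ma, youngest = 50 Ma → span 1551 Myr.

A — Devonian; B — Statherian; C — Paleogene; span 1551 million years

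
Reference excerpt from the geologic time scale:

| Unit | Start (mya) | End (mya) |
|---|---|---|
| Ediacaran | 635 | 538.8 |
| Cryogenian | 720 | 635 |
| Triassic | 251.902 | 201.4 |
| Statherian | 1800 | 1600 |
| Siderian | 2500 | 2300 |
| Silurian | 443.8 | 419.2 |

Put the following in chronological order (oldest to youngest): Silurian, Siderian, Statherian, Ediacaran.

Read off each span (Ma): Silurian 443.8–419.2; Siderian 2500–2300; Statherian 1800–1600; Ediacaran 635–538.8.
Larger Ma is older, so oldest→youngest is Siderian, Statherian, Ediacaran, Silurian.

Siderian → Statherian → Ediacaran → Silurian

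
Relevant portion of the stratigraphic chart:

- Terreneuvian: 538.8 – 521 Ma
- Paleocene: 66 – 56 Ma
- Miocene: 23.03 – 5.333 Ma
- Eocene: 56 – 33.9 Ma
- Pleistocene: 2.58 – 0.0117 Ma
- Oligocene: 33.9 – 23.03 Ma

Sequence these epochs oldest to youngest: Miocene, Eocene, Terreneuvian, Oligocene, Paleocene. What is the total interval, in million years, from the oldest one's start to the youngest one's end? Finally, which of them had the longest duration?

Start ages (Ma): Terreneuvian 538.8, Paleocene 66, Eocene 56, Oligocene 33.9, Miocene 23.03.
Ordered oldest to youngest: Terreneuvian, Paleocene, Eocene, Oligocene, Miocene.
Span = 538.8 − 5.333 = 533.467 Myr.
Durations: Oligocene 10.87, Paleocene 10, Eocene 22.1, Terreneuvian 17.8, Miocene 17.697 → longest is Eocene (22.1 Myr).

Terreneuvian → Paleocene → Eocene → Oligocene → Miocene; total span 533.467 Myr; longest is Eocene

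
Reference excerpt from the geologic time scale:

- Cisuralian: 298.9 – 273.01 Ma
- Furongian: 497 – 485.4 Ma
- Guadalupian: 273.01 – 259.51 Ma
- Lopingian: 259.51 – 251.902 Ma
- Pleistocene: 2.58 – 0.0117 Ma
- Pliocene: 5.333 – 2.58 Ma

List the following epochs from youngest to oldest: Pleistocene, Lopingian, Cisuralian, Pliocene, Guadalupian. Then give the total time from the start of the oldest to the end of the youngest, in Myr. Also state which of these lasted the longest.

Pleistocene, Pliocene, Lopingian, Guadalupian, Cisuralian; total span 298.8883 Myr; longest is Cisuralian

Start ages (Ma): Cisuralian 298.9, Guadalupian 273.01, Lopingian 259.51, Pliocene 5.333, Pleistocene 2.58.
Ordered youngest to oldest: Pleistocene, Pliocene, Lopingian, Guadalupian, Cisuralian.
Span = 298.9 − 0.0117 = 298.8883 Myr.
Durations: Pliocene 2.753, Cisuralian 25.89, Guadalupian 13.5, Lopingian 7.608, Pleistocene 2.5683 → longest is Cisuralian (25.89 Myr).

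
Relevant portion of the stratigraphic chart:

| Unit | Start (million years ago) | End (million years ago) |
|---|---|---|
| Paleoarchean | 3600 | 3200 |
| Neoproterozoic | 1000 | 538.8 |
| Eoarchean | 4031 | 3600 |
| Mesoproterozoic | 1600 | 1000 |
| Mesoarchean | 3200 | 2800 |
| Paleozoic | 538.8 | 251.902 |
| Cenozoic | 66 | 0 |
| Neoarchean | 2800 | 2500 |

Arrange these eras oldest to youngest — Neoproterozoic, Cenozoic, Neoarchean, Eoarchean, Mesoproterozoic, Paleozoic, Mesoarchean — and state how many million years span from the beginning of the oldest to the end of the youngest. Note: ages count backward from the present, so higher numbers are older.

Eoarchean, Mesoarchean, Neoarchean, Mesoproterozoic, Neoproterozoic, Paleozoic, Cenozoic; total span 4031 Myr

Start ages (Ma): Eoarchean 4031, Mesoarchean 3200, Neoarchean 2800, Mesoproterozoic 1600, Neoproterozoic 1000, Paleozoic 538.8, Cenozoic 66.
Ordered oldest to youngest: Eoarchean, Mesoarchean, Neoarchean, Mesoproterozoic, Neoproterozoic, Paleozoic, Cenozoic.
Span = 4031 − 0 = 4031 Myr.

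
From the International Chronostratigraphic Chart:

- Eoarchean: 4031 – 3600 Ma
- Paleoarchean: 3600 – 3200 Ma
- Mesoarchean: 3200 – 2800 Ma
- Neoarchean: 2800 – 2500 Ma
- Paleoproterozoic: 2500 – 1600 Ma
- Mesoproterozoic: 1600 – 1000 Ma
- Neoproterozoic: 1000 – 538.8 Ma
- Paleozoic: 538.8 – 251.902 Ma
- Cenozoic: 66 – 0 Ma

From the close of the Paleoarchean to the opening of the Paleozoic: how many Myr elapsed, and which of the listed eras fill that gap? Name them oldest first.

2661.2 million years; Mesoarchean, Neoarchean, Paleoproterozoic, Mesoproterozoic, Neoproterozoic

The Paleoarchean closes at 3200 Ma and the Paleozoic opens at 538.8 Ma, so the interval is 3200 − 538.8 = 2661.2 Myr.
An era fits inside if it starts at or after 3200 Ma and ends at or before 538.8 Ma; oldest first that gives Mesoarchean, Neoarchean, Paleoproterozoic, Mesoproterozoic, Neoproterozoic.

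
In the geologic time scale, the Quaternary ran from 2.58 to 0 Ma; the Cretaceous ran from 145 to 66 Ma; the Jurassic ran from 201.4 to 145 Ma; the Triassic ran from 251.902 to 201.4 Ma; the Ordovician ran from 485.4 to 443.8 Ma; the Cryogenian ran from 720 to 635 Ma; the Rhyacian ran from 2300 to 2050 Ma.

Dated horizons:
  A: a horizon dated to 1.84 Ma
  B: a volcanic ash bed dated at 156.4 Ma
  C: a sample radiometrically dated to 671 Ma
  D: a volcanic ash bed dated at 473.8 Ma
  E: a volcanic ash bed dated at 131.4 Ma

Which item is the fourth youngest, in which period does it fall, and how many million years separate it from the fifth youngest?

Smaller Ma means younger, so youngest first: A 1.84 < E 131.4 < B 156.4 < D 473.8 < C 671.
Counting 4 along gives D (473.8 Ma); the excerpt puts that inside the Ordovician, 485.4–443.8 Ma.
Next in line is C (671 Ma), and 671 − 473.8 = 197.2 Myr.

D, in the Ordovician; 197.2 million years to C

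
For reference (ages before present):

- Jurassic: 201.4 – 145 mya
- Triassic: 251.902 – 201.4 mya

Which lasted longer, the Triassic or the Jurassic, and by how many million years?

Jurassic, by 5.898 million years

Triassic: 251.902 − 201.4 = 50.502 Myr.
Jurassic: 201.4 − 145 = 56.4 Myr.
Difference: 56.4 − 50.502 = 5.898 Myr, so the Jurassic was longer.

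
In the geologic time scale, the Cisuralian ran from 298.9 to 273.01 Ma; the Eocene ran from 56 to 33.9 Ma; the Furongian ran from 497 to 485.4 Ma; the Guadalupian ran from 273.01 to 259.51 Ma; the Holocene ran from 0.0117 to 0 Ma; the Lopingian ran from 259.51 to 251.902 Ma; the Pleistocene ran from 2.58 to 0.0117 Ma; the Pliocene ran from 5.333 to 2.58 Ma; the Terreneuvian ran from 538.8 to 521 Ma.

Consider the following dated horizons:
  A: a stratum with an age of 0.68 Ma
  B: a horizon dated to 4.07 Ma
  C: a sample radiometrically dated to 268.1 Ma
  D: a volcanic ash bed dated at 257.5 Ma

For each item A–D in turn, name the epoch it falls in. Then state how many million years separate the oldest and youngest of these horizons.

Match each age against the start–end ranges in the excerpt: A = 0.68 Ma → Pleistocene (2.58–0.0117); B = 4.07 Ma → Pliocene (5.333–2.58); C = 268.1 Ma → Guadalupian (273.01–259.51); D = 257.5 Ma → Lopingian (259.51–251.902).
The largest age is 268.1 Ma and the smallest is 0.68 Ma; their difference is 267.42 Myr.

A — Pleistocene; B — Pliocene; C — Guadalupian; D — Lopingian; span 267.42 million years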